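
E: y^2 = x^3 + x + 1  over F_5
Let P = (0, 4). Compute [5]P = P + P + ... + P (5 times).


k = 5 = 101_2 (binary, LSB first: 101)
Double-and-add from P = (0, 4):
  bit 0 = 1: acc = O + (0, 4) = (0, 4)
  bit 1 = 0: acc unchanged = (0, 4)
  bit 2 = 1: acc = (0, 4) + (3, 1) = (3, 4)

5P = (3, 4)


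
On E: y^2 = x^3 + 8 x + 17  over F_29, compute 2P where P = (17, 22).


Doubling: s = (3 x1^2 + a) / (2 y1)
s = (3*17^2 + 8) / (2*22) mod 29 = 10
x3 = s^2 - 2 x1 mod 29 = 10^2 - 2*17 = 8
y3 = s (x1 - x3) - y1 mod 29 = 10 * (17 - 8) - 22 = 10

2P = (8, 10)


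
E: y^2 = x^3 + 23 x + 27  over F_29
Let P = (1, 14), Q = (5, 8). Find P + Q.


P != Q, so use the chord formula.
s = (y2 - y1) / (x2 - x1) = (23) / (4) mod 29 = 13
x3 = s^2 - x1 - x2 mod 29 = 13^2 - 1 - 5 = 18
y3 = s (x1 - x3) - y1 mod 29 = 13 * (1 - 18) - 14 = 26

P + Q = (18, 26)


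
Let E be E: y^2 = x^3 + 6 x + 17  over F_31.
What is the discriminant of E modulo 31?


4 a^3 + 27 b^2 = 4*6^3 + 27*17^2 = 864 + 7803 = 8667
Delta = -16 * (8667) = -138672
Delta mod 31 = 22

Delta = 22 (mod 31)


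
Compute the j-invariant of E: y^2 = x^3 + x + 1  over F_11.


Delta = -16(4 a^3 + 27 b^2) mod 11 = 10
-1728 * (4 a)^3 = -1728 * (4*1)^3 mod 11 = 2
j = 2 * 10^(-1) mod 11 = 9

j = 9 (mod 11)


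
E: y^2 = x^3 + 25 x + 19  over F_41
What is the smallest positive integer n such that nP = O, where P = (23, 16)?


Compute successive multiples of P until we hit O:
  1P = (23, 16)
  2P = (31, 32)
  3P = (32, 7)
  4P = (28, 30)
  5P = (29, 0)
  6P = (28, 11)
  7P = (32, 34)
  8P = (31, 9)
  ... (continuing to 10P)
  10P = O

ord(P) = 10


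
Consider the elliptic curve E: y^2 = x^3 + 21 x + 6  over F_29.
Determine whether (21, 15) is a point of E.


Check whether y^2 = x^3 + 21 x + 6 (mod 29) for (x, y) = (21, 15).
LHS: y^2 = 15^2 mod 29 = 22
RHS: x^3 + 21 x + 6 = 21^3 + 21*21 + 6 mod 29 = 22
LHS = RHS

Yes, on the curve


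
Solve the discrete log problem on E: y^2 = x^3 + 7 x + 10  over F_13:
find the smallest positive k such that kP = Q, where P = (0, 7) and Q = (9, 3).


Enumerate multiples of P until we hit Q = (9, 3):
  1P = (0, 7)
  2P = (10, 1)
  3P = (7, 5)
  4P = (9, 3)
Match found at i = 4.

k = 4


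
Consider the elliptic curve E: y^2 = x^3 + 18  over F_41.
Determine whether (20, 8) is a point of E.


Check whether y^2 = x^3 + 0 x + 18 (mod 41) for (x, y) = (20, 8).
LHS: y^2 = 8^2 mod 41 = 23
RHS: x^3 + 0 x + 18 = 20^3 + 0*20 + 18 mod 41 = 23
LHS = RHS

Yes, on the curve


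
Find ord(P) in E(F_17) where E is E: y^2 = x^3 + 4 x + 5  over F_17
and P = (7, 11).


Compute successive multiples of P until we hit O:
  1P = (7, 11)
  2P = (12, 8)
  3P = (14, 0)
  4P = (12, 9)
  5P = (7, 6)
  6P = O

ord(P) = 6


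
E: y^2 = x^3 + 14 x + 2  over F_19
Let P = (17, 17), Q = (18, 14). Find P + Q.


P != Q, so use the chord formula.
s = (y2 - y1) / (x2 - x1) = (16) / (1) mod 19 = 16
x3 = s^2 - x1 - x2 mod 19 = 16^2 - 17 - 18 = 12
y3 = s (x1 - x3) - y1 mod 19 = 16 * (17 - 12) - 17 = 6

P + Q = (12, 6)


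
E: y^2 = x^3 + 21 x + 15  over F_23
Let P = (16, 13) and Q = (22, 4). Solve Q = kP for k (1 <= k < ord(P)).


Enumerate multiples of P until we hit Q = (22, 4):
  1P = (16, 13)
  2P = (22, 19)
  3P = (9, 17)
  4P = (11, 17)
  5P = (4, 5)
  6P = (6, 9)
  7P = (3, 6)
  8P = (13, 1)
  9P = (10, 11)
  10P = (15, 18)
  11P = (17, 15)
  12P = (17, 8)
  13P = (15, 5)
  14P = (10, 12)
  15P = (13, 22)
  16P = (3, 17)
  17P = (6, 14)
  18P = (4, 18)
  19P = (11, 6)
  20P = (9, 6)
  21P = (22, 4)
Match found at i = 21.

k = 21


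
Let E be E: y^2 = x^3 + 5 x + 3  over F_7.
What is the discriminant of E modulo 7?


4 a^3 + 27 b^2 = 4*5^3 + 27*3^2 = 500 + 243 = 743
Delta = -16 * (743) = -11888
Delta mod 7 = 5

Delta = 5 (mod 7)


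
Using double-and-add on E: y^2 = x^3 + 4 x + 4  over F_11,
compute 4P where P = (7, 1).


k = 4 = 100_2 (binary, LSB first: 001)
Double-and-add from P = (7, 1):
  bit 0 = 0: acc unchanged = O
  bit 1 = 0: acc unchanged = O
  bit 2 = 1: acc = O + (8, 8) = (8, 8)

4P = (8, 8)


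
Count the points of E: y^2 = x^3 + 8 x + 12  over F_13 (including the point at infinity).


For each x in F_13, count y with y^2 = x^3 + 8 x + 12 mod 13:
  x = 0: RHS = 12, y in [5, 8]  -> 2 point(s)
  x = 2: RHS = 10, y in [6, 7]  -> 2 point(s)
  x = 4: RHS = 4, y in [2, 11]  -> 2 point(s)
  x = 6: RHS = 3, y in [4, 9]  -> 2 point(s)
  x = 8: RHS = 3, y in [4, 9]  -> 2 point(s)
  x = 10: RHS = 0, y in [0]  -> 1 point(s)
  x = 11: RHS = 1, y in [1, 12]  -> 2 point(s)
  x = 12: RHS = 3, y in [4, 9]  -> 2 point(s)
Affine points: 15. Add the point at infinity: total = 16.

#E(F_13) = 16


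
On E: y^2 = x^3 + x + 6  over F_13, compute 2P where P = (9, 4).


Doubling: s = (3 x1^2 + a) / (2 y1)
s = (3*9^2 + 1) / (2*4) mod 13 = 11
x3 = s^2 - 2 x1 mod 13 = 11^2 - 2*9 = 12
y3 = s (x1 - x3) - y1 mod 13 = 11 * (9 - 12) - 4 = 2

2P = (12, 2)


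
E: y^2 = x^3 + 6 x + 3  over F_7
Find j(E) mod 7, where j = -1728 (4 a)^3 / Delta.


Delta = -16(4 a^3 + 27 b^2) mod 7 = 5
-1728 * (4 a)^3 = -1728 * (4*6)^3 mod 7 = 6
j = 6 * 5^(-1) mod 7 = 4

j = 4 (mod 7)


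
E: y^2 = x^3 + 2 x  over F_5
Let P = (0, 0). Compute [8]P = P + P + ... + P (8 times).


k = 8 = 1000_2 (binary, LSB first: 0001)
Double-and-add from P = (0, 0):
  bit 0 = 0: acc unchanged = O
  bit 1 = 0: acc unchanged = O
  bit 2 = 0: acc unchanged = O
  bit 3 = 1: acc = O + O = O

8P = O


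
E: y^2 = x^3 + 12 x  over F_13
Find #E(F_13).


For each x in F_13, count y with y^2 = x^3 + 12 x + 0 mod 13:
  x = 0: RHS = 0, y in [0]  -> 1 point(s)
  x = 1: RHS = 0, y in [0]  -> 1 point(s)
  x = 5: RHS = 3, y in [4, 9]  -> 2 point(s)
  x = 8: RHS = 10, y in [6, 7]  -> 2 point(s)
  x = 12: RHS = 0, y in [0]  -> 1 point(s)
Affine points: 7. Add the point at infinity: total = 8.

#E(F_13) = 8


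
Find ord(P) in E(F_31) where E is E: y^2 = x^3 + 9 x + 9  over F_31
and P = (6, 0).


Compute successive multiples of P until we hit O:
  1P = (6, 0)
  2P = O

ord(P) = 2


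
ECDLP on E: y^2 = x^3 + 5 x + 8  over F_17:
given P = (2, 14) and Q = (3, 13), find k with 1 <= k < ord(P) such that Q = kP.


Enumerate multiples of P until we hit Q = (3, 13):
  1P = (2, 14)
  2P = (13, 3)
  3P = (3, 4)
  4P = (10, 15)
  5P = (9, 0)
  6P = (10, 2)
  7P = (3, 13)
Match found at i = 7.

k = 7


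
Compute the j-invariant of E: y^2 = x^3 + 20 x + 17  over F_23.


Delta = -16(4 a^3 + 27 b^2) mod 23 = 22
-1728 * (4 a)^3 = -1728 * (4*20)^3 mod 23 = 9
j = 9 * 22^(-1) mod 23 = 14

j = 14 (mod 23)


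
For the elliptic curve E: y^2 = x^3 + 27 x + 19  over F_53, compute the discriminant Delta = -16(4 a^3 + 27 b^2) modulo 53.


4 a^3 + 27 b^2 = 4*27^3 + 27*19^2 = 78732 + 9747 = 88479
Delta = -16 * (88479) = -1415664
Delta mod 53 = 19

Delta = 19 (mod 53)


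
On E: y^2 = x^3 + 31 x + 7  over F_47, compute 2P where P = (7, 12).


Doubling: s = (3 x1^2 + a) / (2 y1)
s = (3*7^2 + 31) / (2*12) mod 47 = 27
x3 = s^2 - 2 x1 mod 47 = 27^2 - 2*7 = 10
y3 = s (x1 - x3) - y1 mod 47 = 27 * (7 - 10) - 12 = 1

2P = (10, 1)


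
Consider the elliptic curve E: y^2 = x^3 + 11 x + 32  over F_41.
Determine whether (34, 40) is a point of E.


Check whether y^2 = x^3 + 11 x + 32 (mod 41) for (x, y) = (34, 40).
LHS: y^2 = 40^2 mod 41 = 1
RHS: x^3 + 11 x + 32 = 34^3 + 11*34 + 32 mod 41 = 22
LHS != RHS

No, not on the curve


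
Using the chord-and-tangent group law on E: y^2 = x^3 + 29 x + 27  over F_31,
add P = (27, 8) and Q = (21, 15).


P != Q, so use the chord formula.
s = (y2 - y1) / (x2 - x1) = (7) / (25) mod 31 = 4
x3 = s^2 - x1 - x2 mod 31 = 4^2 - 27 - 21 = 30
y3 = s (x1 - x3) - y1 mod 31 = 4 * (27 - 30) - 8 = 11

P + Q = (30, 11)


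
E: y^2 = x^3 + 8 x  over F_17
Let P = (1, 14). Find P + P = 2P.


Doubling: s = (3 x1^2 + a) / (2 y1)
s = (3*1^2 + 8) / (2*14) mod 17 = 1
x3 = s^2 - 2 x1 mod 17 = 1^2 - 2*1 = 16
y3 = s (x1 - x3) - y1 mod 17 = 1 * (1 - 16) - 14 = 5

2P = (16, 5)


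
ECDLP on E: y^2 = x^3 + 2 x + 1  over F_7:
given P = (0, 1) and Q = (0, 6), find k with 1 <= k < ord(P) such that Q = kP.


Enumerate multiples of P until we hit Q = (0, 6):
  1P = (0, 1)
  2P = (1, 5)
  3P = (1, 2)
  4P = (0, 6)
Match found at i = 4.

k = 4


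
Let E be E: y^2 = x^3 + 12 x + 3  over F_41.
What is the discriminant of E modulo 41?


4 a^3 + 27 b^2 = 4*12^3 + 27*3^2 = 6912 + 243 = 7155
Delta = -16 * (7155) = -114480
Delta mod 41 = 33

Delta = 33 (mod 41)


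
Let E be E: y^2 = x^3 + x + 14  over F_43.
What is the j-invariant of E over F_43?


Delta = -16(4 a^3 + 27 b^2) mod 43 = 17
-1728 * (4 a)^3 = -1728 * (4*1)^3 mod 43 = 4
j = 4 * 17^(-1) mod 43 = 23

j = 23 (mod 43)


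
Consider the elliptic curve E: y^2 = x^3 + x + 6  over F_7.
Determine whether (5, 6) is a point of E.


Check whether y^2 = x^3 + 1 x + 6 (mod 7) for (x, y) = (5, 6).
LHS: y^2 = 6^2 mod 7 = 1
RHS: x^3 + 1 x + 6 = 5^3 + 1*5 + 6 mod 7 = 3
LHS != RHS

No, not on the curve


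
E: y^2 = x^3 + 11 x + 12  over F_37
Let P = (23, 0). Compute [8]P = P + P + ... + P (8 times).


k = 8 = 1000_2 (binary, LSB first: 0001)
Double-and-add from P = (23, 0):
  bit 0 = 0: acc unchanged = O
  bit 1 = 0: acc unchanged = O
  bit 2 = 0: acc unchanged = O
  bit 3 = 1: acc = O + O = O

8P = O


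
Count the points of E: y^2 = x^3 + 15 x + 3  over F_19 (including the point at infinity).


For each x in F_19, count y with y^2 = x^3 + 15 x + 3 mod 19:
  x = 1: RHS = 0, y in [0]  -> 1 point(s)
  x = 6: RHS = 5, y in [9, 10]  -> 2 point(s)
  x = 11: RHS = 17, y in [6, 13]  -> 2 point(s)
  x = 12: RHS = 11, y in [7, 12]  -> 2 point(s)
  x = 13: RHS = 1, y in [1, 18]  -> 2 point(s)
  x = 16: RHS = 7, y in [8, 11]  -> 2 point(s)
  x = 18: RHS = 6, y in [5, 14]  -> 2 point(s)
Affine points: 13. Add the point at infinity: total = 14.

#E(F_19) = 14


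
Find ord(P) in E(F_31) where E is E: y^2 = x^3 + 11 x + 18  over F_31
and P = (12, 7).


Compute successive multiples of P until we hit O:
  1P = (12, 7)
  2P = (12, 24)
  3P = O

ord(P) = 3


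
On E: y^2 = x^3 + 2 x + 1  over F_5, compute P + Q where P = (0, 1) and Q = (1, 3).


P != Q, so use the chord formula.
s = (y2 - y1) / (x2 - x1) = (2) / (1) mod 5 = 2
x3 = s^2 - x1 - x2 mod 5 = 2^2 - 0 - 1 = 3
y3 = s (x1 - x3) - y1 mod 5 = 2 * (0 - 3) - 1 = 3

P + Q = (3, 3)


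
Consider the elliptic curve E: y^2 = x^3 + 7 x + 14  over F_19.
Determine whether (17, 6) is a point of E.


Check whether y^2 = x^3 + 7 x + 14 (mod 19) for (x, y) = (17, 6).
LHS: y^2 = 6^2 mod 19 = 17
RHS: x^3 + 7 x + 14 = 17^3 + 7*17 + 14 mod 19 = 11
LHS != RHS

No, not on the curve


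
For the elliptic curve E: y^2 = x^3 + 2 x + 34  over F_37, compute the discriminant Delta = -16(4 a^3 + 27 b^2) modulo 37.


4 a^3 + 27 b^2 = 4*2^3 + 27*34^2 = 32 + 31212 = 31244
Delta = -16 * (31244) = -499904
Delta mod 37 = 3

Delta = 3 (mod 37)


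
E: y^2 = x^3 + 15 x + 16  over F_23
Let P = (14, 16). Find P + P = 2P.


Doubling: s = (3 x1^2 + a) / (2 y1)
s = (3*14^2 + 15) / (2*16) mod 23 = 21
x3 = s^2 - 2 x1 mod 23 = 21^2 - 2*14 = 22
y3 = s (x1 - x3) - y1 mod 23 = 21 * (14 - 22) - 16 = 0

2P = (22, 0)


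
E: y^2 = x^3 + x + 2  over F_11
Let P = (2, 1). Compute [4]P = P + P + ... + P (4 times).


k = 4 = 100_2 (binary, LSB first: 001)
Double-and-add from P = (2, 1):
  bit 0 = 0: acc unchanged = O
  bit 1 = 0: acc unchanged = O
  bit 2 = 1: acc = O + (10, 0) = (10, 0)

4P = (10, 0)


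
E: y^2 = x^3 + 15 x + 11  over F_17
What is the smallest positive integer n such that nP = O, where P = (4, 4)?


Compute successive multiples of P until we hit O:
  1P = (4, 4)
  2P = (7, 0)
  3P = (4, 13)
  4P = O

ord(P) = 4


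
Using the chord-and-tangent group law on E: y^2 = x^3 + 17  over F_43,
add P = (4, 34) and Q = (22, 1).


P != Q, so use the chord formula.
s = (y2 - y1) / (x2 - x1) = (10) / (18) mod 43 = 34
x3 = s^2 - x1 - x2 mod 43 = 34^2 - 4 - 22 = 12
y3 = s (x1 - x3) - y1 mod 43 = 34 * (4 - 12) - 34 = 38

P + Q = (12, 38)


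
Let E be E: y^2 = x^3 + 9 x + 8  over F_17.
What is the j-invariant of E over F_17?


Delta = -16(4 a^3 + 27 b^2) mod 17 = 3
-1728 * (4 a)^3 = -1728 * (4*9)^3 mod 17 = 14
j = 14 * 3^(-1) mod 17 = 16

j = 16 (mod 17)


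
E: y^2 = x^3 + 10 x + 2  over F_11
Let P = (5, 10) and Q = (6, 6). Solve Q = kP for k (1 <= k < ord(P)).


Enumerate multiples of P until we hit Q = (6, 6):
  1P = (5, 10)
  2P = (6, 5)
  3P = (3, 2)
  4P = (8, 0)
  5P = (3, 9)
  6P = (6, 6)
Match found at i = 6.

k = 6


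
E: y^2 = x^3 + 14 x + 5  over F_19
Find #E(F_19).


For each x in F_19, count y with y^2 = x^3 + 14 x + 5 mod 19:
  x = 0: RHS = 5, y in [9, 10]  -> 2 point(s)
  x = 1: RHS = 1, y in [1, 18]  -> 2 point(s)
  x = 3: RHS = 17, y in [6, 13]  -> 2 point(s)
  x = 4: RHS = 11, y in [7, 12]  -> 2 point(s)
  x = 6: RHS = 1, y in [1, 18]  -> 2 point(s)
  x = 7: RHS = 9, y in [3, 16]  -> 2 point(s)
  x = 9: RHS = 5, y in [9, 10]  -> 2 point(s)
  x = 10: RHS = 5, y in [9, 10]  -> 2 point(s)
  x = 12: RHS = 1, y in [1, 18]  -> 2 point(s)
  x = 13: RHS = 9, y in [3, 16]  -> 2 point(s)
  x = 14: RHS = 0, y in [0]  -> 1 point(s)
  x = 17: RHS = 7, y in [8, 11]  -> 2 point(s)
  x = 18: RHS = 9, y in [3, 16]  -> 2 point(s)
Affine points: 25. Add the point at infinity: total = 26.

#E(F_19) = 26


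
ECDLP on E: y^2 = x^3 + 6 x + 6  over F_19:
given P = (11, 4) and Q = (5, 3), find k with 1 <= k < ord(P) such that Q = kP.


Enumerate multiples of P until we hit Q = (5, 3):
  1P = (11, 4)
  2P = (17, 9)
  3P = (7, 12)
  4P = (5, 3)
Match found at i = 4.

k = 4


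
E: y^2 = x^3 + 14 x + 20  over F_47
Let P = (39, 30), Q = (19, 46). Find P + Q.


P != Q, so use the chord formula.
s = (y2 - y1) / (x2 - x1) = (16) / (27) mod 47 = 18
x3 = s^2 - x1 - x2 mod 47 = 18^2 - 39 - 19 = 31
y3 = s (x1 - x3) - y1 mod 47 = 18 * (39 - 31) - 30 = 20

P + Q = (31, 20)


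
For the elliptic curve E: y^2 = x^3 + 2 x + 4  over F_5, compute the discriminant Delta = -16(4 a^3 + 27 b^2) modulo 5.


4 a^3 + 27 b^2 = 4*2^3 + 27*4^2 = 32 + 432 = 464
Delta = -16 * (464) = -7424
Delta mod 5 = 1

Delta = 1 (mod 5)


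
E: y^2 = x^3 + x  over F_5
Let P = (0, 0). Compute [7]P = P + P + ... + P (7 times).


k = 7 = 111_2 (binary, LSB first: 111)
Double-and-add from P = (0, 0):
  bit 0 = 1: acc = O + (0, 0) = (0, 0)
  bit 1 = 1: acc = (0, 0) + O = (0, 0)
  bit 2 = 1: acc = (0, 0) + O = (0, 0)

7P = (0, 0)


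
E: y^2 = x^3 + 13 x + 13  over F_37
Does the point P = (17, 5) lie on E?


Check whether y^2 = x^3 + 13 x + 13 (mod 37) for (x, y) = (17, 5).
LHS: y^2 = 5^2 mod 37 = 25
RHS: x^3 + 13 x + 13 = 17^3 + 13*17 + 13 mod 37 = 4
LHS != RHS

No, not on the curve


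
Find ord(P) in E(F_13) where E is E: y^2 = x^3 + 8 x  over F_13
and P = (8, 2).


Compute successive multiples of P until we hit O:
  1P = (8, 2)
  2P = (1, 10)
  3P = (0, 0)
  4P = (1, 3)
  5P = (8, 11)
  6P = O

ord(P) = 6


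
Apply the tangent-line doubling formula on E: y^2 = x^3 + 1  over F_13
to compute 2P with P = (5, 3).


Doubling: s = (3 x1^2 + a) / (2 y1)
s = (3*5^2 + 0) / (2*3) mod 13 = 6
x3 = s^2 - 2 x1 mod 13 = 6^2 - 2*5 = 0
y3 = s (x1 - x3) - y1 mod 13 = 6 * (5 - 0) - 3 = 1

2P = (0, 1)


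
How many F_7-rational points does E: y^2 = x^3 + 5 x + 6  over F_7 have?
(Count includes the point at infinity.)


For each x in F_7, count y with y^2 = x^3 + 5 x + 6 mod 7:
  x = 5: RHS = 2, y in [3, 4]  -> 2 point(s)
  x = 6: RHS = 0, y in [0]  -> 1 point(s)
Affine points: 3. Add the point at infinity: total = 4.

#E(F_7) = 4


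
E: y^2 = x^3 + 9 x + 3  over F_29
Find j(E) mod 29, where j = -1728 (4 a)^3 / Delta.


Delta = -16(4 a^3 + 27 b^2) mod 29 = 3
-1728 * (4 a)^3 = -1728 * (4*9)^3 mod 29 = 27
j = 27 * 3^(-1) mod 29 = 9

j = 9 (mod 29)


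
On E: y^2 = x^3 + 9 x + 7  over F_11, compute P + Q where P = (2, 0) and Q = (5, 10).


P != Q, so use the chord formula.
s = (y2 - y1) / (x2 - x1) = (10) / (3) mod 11 = 7
x3 = s^2 - x1 - x2 mod 11 = 7^2 - 2 - 5 = 9
y3 = s (x1 - x3) - y1 mod 11 = 7 * (2 - 9) - 0 = 6

P + Q = (9, 6)


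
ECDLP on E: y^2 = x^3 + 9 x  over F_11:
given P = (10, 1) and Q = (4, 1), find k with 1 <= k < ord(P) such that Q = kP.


Enumerate multiples of P until we hit Q = (4, 1):
  1P = (10, 1)
  2P = (5, 7)
  3P = (8, 1)
  4P = (4, 10)
  5P = (2, 9)
  6P = (0, 0)
  7P = (2, 2)
  8P = (4, 1)
Match found at i = 8.

k = 8


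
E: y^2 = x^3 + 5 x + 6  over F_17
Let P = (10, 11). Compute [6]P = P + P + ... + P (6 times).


k = 6 = 110_2 (binary, LSB first: 011)
Double-and-add from P = (10, 11):
  bit 0 = 0: acc unchanged = O
  bit 1 = 1: acc = O + (12, 3) = (12, 3)
  bit 2 = 1: acc = (12, 3) + (14, 10) = (16, 0)

6P = (16, 0)


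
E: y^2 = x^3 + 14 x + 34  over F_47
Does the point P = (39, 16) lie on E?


Check whether y^2 = x^3 + 14 x + 34 (mod 47) for (x, y) = (39, 16).
LHS: y^2 = 16^2 mod 47 = 21
RHS: x^3 + 14 x + 34 = 39^3 + 14*39 + 34 mod 47 = 21
LHS = RHS

Yes, on the curve


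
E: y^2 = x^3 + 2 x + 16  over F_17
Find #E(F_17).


For each x in F_17, count y with y^2 = x^3 + 2 x + 16 mod 17:
  x = 0: RHS = 16, y in [4, 13]  -> 2 point(s)
  x = 1: RHS = 2, y in [6, 11]  -> 2 point(s)
  x = 3: RHS = 15, y in [7, 10]  -> 2 point(s)
  x = 5: RHS = 15, y in [7, 10]  -> 2 point(s)
  x = 7: RHS = 16, y in [4, 13]  -> 2 point(s)
  x = 8: RHS = 0, y in [0]  -> 1 point(s)
  x = 9: RHS = 15, y in [7, 10]  -> 2 point(s)
  x = 10: RHS = 16, y in [4, 13]  -> 2 point(s)
  x = 11: RHS = 9, y in [3, 14]  -> 2 point(s)
  x = 12: RHS = 0, y in [0]  -> 1 point(s)
  x = 14: RHS = 0, y in [0]  -> 1 point(s)
  x = 15: RHS = 4, y in [2, 15]  -> 2 point(s)
  x = 16: RHS = 13, y in [8, 9]  -> 2 point(s)
Affine points: 23. Add the point at infinity: total = 24.

#E(F_17) = 24


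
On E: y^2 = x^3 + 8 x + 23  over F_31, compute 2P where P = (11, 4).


Doubling: s = (3 x1^2 + a) / (2 y1)
s = (3*11^2 + 8) / (2*4) mod 31 = 27
x3 = s^2 - 2 x1 mod 31 = 27^2 - 2*11 = 25
y3 = s (x1 - x3) - y1 mod 31 = 27 * (11 - 25) - 4 = 21

2P = (25, 21)


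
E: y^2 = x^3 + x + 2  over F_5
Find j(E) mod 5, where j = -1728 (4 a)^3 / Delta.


Delta = -16(4 a^3 + 27 b^2) mod 5 = 3
-1728 * (4 a)^3 = -1728 * (4*1)^3 mod 5 = 3
j = 3 * 3^(-1) mod 5 = 1

j = 1 (mod 5)


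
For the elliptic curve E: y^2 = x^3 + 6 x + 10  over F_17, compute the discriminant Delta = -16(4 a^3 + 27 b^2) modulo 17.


4 a^3 + 27 b^2 = 4*6^3 + 27*10^2 = 864 + 2700 = 3564
Delta = -16 * (3564) = -57024
Delta mod 17 = 11

Delta = 11 (mod 17)


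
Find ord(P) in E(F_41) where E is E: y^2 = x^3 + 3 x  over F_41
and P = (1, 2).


Compute successive multiples of P until we hit O:
  1P = (1, 2)
  2P = (31, 35)
  3P = (18, 8)
  4P = (40, 18)
  5P = (23, 10)
  6P = (9, 10)
  7P = (32, 8)
  8P = (10, 28)
  ... (continuing to 17P)
  17P = O

ord(P) = 17


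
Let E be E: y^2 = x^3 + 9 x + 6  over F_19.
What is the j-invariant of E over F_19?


Delta = -16(4 a^3 + 27 b^2) mod 19 = 17
-1728 * (4 a)^3 = -1728 * (4*9)^3 mod 19 = 11
j = 11 * 17^(-1) mod 19 = 4

j = 4 (mod 19)


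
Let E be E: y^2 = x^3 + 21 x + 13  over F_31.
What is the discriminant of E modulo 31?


4 a^3 + 27 b^2 = 4*21^3 + 27*13^2 = 37044 + 4563 = 41607
Delta = -16 * (41607) = -665712
Delta mod 31 = 13

Delta = 13 (mod 31)


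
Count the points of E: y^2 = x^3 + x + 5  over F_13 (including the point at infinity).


For each x in F_13, count y with y^2 = x^3 + 1 x + 5 mod 13:
  x = 3: RHS = 9, y in [3, 10]  -> 2 point(s)
  x = 7: RHS = 4, y in [2, 11]  -> 2 point(s)
  x = 10: RHS = 1, y in [1, 12]  -> 2 point(s)
  x = 12: RHS = 3, y in [4, 9]  -> 2 point(s)
Affine points: 8. Add the point at infinity: total = 9.

#E(F_13) = 9


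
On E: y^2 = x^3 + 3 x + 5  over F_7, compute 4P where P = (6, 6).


k = 4 = 100_2 (binary, LSB first: 001)
Double-and-add from P = (6, 6):
  bit 0 = 0: acc unchanged = O
  bit 1 = 0: acc unchanged = O
  bit 2 = 1: acc = O + (1, 3) = (1, 3)

4P = (1, 3)


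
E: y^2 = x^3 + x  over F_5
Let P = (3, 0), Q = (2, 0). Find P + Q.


P != Q, so use the chord formula.
s = (y2 - y1) / (x2 - x1) = (0) / (4) mod 5 = 0
x3 = s^2 - x1 - x2 mod 5 = 0^2 - 3 - 2 = 0
y3 = s (x1 - x3) - y1 mod 5 = 0 * (3 - 0) - 0 = 0

P + Q = (0, 0)


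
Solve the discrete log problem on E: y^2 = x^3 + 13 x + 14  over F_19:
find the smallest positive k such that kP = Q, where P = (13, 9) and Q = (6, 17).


Enumerate multiples of P until we hit Q = (6, 17):
  1P = (13, 9)
  2P = (4, 4)
  3P = (7, 7)
  4P = (16, 9)
  5P = (9, 10)
  6P = (3, 17)
  7P = (12, 13)
  8P = (10, 17)
  9P = (1, 16)
  10P = (6, 17)
Match found at i = 10.

k = 10


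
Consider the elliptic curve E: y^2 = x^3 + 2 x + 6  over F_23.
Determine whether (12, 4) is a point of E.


Check whether y^2 = x^3 + 2 x + 6 (mod 23) for (x, y) = (12, 4).
LHS: y^2 = 4^2 mod 23 = 16
RHS: x^3 + 2 x + 6 = 12^3 + 2*12 + 6 mod 23 = 10
LHS != RHS

No, not on the curve


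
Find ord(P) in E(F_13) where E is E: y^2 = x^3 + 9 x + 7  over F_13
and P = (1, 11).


Compute successive multiples of P until we hit O:
  1P = (1, 11)
  2P = (7, 7)
  3P = (4, 4)
  4P = (12, 6)
  5P = (3, 10)
  6P = (6, 11)
  7P = (6, 2)
  8P = (3, 3)
  ... (continuing to 13P)
  13P = O

ord(P) = 13


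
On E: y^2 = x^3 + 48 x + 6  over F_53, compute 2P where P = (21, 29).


Doubling: s = (3 x1^2 + a) / (2 y1)
s = (3*21^2 + 48) / (2*29) mod 53 = 41
x3 = s^2 - 2 x1 mod 53 = 41^2 - 2*21 = 49
y3 = s (x1 - x3) - y1 mod 53 = 41 * (21 - 49) - 29 = 42

2P = (49, 42)


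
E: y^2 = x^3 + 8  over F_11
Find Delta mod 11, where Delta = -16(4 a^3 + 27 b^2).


4 a^3 + 27 b^2 = 4*0^3 + 27*8^2 = 0 + 1728 = 1728
Delta = -16 * (1728) = -27648
Delta mod 11 = 6

Delta = 6 (mod 11)


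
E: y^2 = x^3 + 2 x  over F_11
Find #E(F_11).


For each x in F_11, count y with y^2 = x^3 + 2 x + 0 mod 11:
  x = 0: RHS = 0, y in [0]  -> 1 point(s)
  x = 1: RHS = 3, y in [5, 6]  -> 2 point(s)
  x = 2: RHS = 1, y in [1, 10]  -> 2 point(s)
  x = 3: RHS = 0, y in [0]  -> 1 point(s)
  x = 5: RHS = 3, y in [5, 6]  -> 2 point(s)
  x = 7: RHS = 5, y in [4, 7]  -> 2 point(s)
  x = 8: RHS = 0, y in [0]  -> 1 point(s)
Affine points: 11. Add the point at infinity: total = 12.

#E(F_11) = 12


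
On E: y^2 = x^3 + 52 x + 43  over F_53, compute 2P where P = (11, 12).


Doubling: s = (3 x1^2 + a) / (2 y1)
s = (3*11^2 + 52) / (2*12) mod 53 = 46
x3 = s^2 - 2 x1 mod 53 = 46^2 - 2*11 = 27
y3 = s (x1 - x3) - y1 mod 53 = 46 * (11 - 27) - 12 = 47

2P = (27, 47)


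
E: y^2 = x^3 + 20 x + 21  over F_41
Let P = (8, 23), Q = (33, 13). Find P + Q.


P != Q, so use the chord formula.
s = (y2 - y1) / (x2 - x1) = (31) / (25) mod 41 = 16
x3 = s^2 - x1 - x2 mod 41 = 16^2 - 8 - 33 = 10
y3 = s (x1 - x3) - y1 mod 41 = 16 * (8 - 10) - 23 = 27

P + Q = (10, 27)


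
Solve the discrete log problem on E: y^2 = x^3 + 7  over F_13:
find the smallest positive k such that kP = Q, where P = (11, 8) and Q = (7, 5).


Enumerate multiples of P until we hit Q = (7, 5):
  1P = (11, 8)
  2P = (7, 8)
  3P = (8, 5)
  4P = (8, 8)
  5P = (7, 5)
Match found at i = 5.

k = 5


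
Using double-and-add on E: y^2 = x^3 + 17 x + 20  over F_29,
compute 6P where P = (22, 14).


k = 6 = 110_2 (binary, LSB first: 011)
Double-and-add from P = (22, 14):
  bit 0 = 0: acc unchanged = O
  bit 1 = 1: acc = O + (27, 23) = (27, 23)
  bit 2 = 1: acc = (27, 23) + (4, 6) = (2, 27)

6P = (2, 27)


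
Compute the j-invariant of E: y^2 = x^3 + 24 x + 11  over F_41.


Delta = -16(4 a^3 + 27 b^2) mod 41 = 6
-1728 * (4 a)^3 = -1728 * (4*24)^3 mod 41 = 18
j = 18 * 6^(-1) mod 41 = 3

j = 3 (mod 41)


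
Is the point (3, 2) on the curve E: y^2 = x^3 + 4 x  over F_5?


Check whether y^2 = x^3 + 4 x + 0 (mod 5) for (x, y) = (3, 2).
LHS: y^2 = 2^2 mod 5 = 4
RHS: x^3 + 4 x + 0 = 3^3 + 4*3 + 0 mod 5 = 4
LHS = RHS

Yes, on the curve


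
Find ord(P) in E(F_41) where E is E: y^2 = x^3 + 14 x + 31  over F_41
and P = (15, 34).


Compute successive multiples of P until we hit O:
  1P = (15, 34)
  2P = (13, 14)
  3P = (31, 11)
  4P = (11, 32)
  5P = (5, 12)
  6P = (16, 13)
  7P = (0, 20)
  8P = (3, 10)
  ... (continuing to 26P)
  26P = O

ord(P) = 26


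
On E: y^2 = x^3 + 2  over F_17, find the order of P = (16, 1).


Compute successive multiples of P until we hit O:
  1P = (16, 1)
  2P = (0, 6)
  3P = (9, 0)
  4P = (0, 11)
  5P = (16, 16)
  6P = O

ord(P) = 6


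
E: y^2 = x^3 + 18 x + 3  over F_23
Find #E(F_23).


For each x in F_23, count y with y^2 = x^3 + 18 x + 3 mod 23:
  x = 0: RHS = 3, y in [7, 16]  -> 2 point(s)
  x = 2: RHS = 1, y in [1, 22]  -> 2 point(s)
  x = 4: RHS = 1, y in [1, 22]  -> 2 point(s)
  x = 7: RHS = 12, y in [9, 14]  -> 2 point(s)
  x = 14: RHS = 9, y in [3, 20]  -> 2 point(s)
  x = 17: RHS = 1, y in [1, 22]  -> 2 point(s)
  x = 18: RHS = 18, y in [8, 15]  -> 2 point(s)
Affine points: 14. Add the point at infinity: total = 15.

#E(F_23) = 15


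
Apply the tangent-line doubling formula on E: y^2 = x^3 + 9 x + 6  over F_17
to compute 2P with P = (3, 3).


Doubling: s = (3 x1^2 + a) / (2 y1)
s = (3*3^2 + 9) / (2*3) mod 17 = 6
x3 = s^2 - 2 x1 mod 17 = 6^2 - 2*3 = 13
y3 = s (x1 - x3) - y1 mod 17 = 6 * (3 - 13) - 3 = 5

2P = (13, 5)


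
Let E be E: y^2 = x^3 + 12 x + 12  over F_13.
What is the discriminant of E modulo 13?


4 a^3 + 27 b^2 = 4*12^3 + 27*12^2 = 6912 + 3888 = 10800
Delta = -16 * (10800) = -172800
Delta mod 13 = 9

Delta = 9 (mod 13)


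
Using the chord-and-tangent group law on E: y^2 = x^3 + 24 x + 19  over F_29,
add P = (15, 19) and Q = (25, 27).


P != Q, so use the chord formula.
s = (y2 - y1) / (x2 - x1) = (8) / (10) mod 29 = 24
x3 = s^2 - x1 - x2 mod 29 = 24^2 - 15 - 25 = 14
y3 = s (x1 - x3) - y1 mod 29 = 24 * (15 - 14) - 19 = 5

P + Q = (14, 5)


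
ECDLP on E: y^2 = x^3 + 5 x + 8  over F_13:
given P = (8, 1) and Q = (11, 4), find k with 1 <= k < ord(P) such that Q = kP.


Enumerate multiples of P until we hit Q = (11, 4):
  1P = (8, 1)
  2P = (11, 9)
  3P = (4, 1)
  4P = (1, 12)
  5P = (7, 3)
  6P = (2, 0)
  7P = (7, 10)
  8P = (1, 1)
  9P = (4, 12)
  10P = (11, 4)
Match found at i = 10.

k = 10


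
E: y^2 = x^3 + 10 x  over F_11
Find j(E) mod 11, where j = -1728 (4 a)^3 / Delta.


Delta = -16(4 a^3 + 27 b^2) mod 11 = 9
-1728 * (4 a)^3 = -1728 * (4*10)^3 mod 11 = 9
j = 9 * 9^(-1) mod 11 = 1

j = 1 (mod 11)


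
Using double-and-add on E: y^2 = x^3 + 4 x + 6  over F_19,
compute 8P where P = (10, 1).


k = 8 = 1000_2 (binary, LSB first: 0001)
Double-and-add from P = (10, 1):
  bit 0 = 0: acc unchanged = O
  bit 1 = 0: acc unchanged = O
  bit 2 = 0: acc unchanged = O
  bit 3 = 1: acc = O + (7, 4) = (7, 4)

8P = (7, 4)


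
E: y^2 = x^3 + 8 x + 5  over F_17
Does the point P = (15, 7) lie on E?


Check whether y^2 = x^3 + 8 x + 5 (mod 17) for (x, y) = (15, 7).
LHS: y^2 = 7^2 mod 17 = 15
RHS: x^3 + 8 x + 5 = 15^3 + 8*15 + 5 mod 17 = 15
LHS = RHS

Yes, on the curve


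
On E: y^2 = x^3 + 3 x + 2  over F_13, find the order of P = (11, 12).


Compute successive multiples of P until we hit O:
  1P = (11, 12)
  2P = (5, 8)
  3P = (9, 11)
  4P = (3, 5)
  5P = (2, 4)
  6P = (4, 0)
  7P = (2, 9)
  8P = (3, 8)
  ... (continuing to 12P)
  12P = O

ord(P) = 12


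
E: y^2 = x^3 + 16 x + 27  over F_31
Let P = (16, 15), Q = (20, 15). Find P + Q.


P != Q, so use the chord formula.
s = (y2 - y1) / (x2 - x1) = (0) / (4) mod 31 = 0
x3 = s^2 - x1 - x2 mod 31 = 0^2 - 16 - 20 = 26
y3 = s (x1 - x3) - y1 mod 31 = 0 * (16 - 26) - 15 = 16

P + Q = (26, 16)


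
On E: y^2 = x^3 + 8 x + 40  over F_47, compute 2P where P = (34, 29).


Doubling: s = (3 x1^2 + a) / (2 y1)
s = (3*34^2 + 8) / (2*29) mod 47 = 34
x3 = s^2 - 2 x1 mod 47 = 34^2 - 2*34 = 7
y3 = s (x1 - x3) - y1 mod 47 = 34 * (34 - 7) - 29 = 43

2P = (7, 43)


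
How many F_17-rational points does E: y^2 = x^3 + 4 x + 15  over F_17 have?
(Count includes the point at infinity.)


For each x in F_17, count y with y^2 = x^3 + 4 x + 15 mod 17:
  x = 0: RHS = 15, y in [7, 10]  -> 2 point(s)
  x = 6: RHS = 0, y in [0]  -> 1 point(s)
  x = 8: RHS = 15, y in [7, 10]  -> 2 point(s)
  x = 9: RHS = 15, y in [7, 10]  -> 2 point(s)
  x = 10: RHS = 1, y in [1, 16]  -> 2 point(s)
  x = 11: RHS = 13, y in [8, 9]  -> 2 point(s)
  x = 15: RHS = 16, y in [4, 13]  -> 2 point(s)
Affine points: 13. Add the point at infinity: total = 14.

#E(F_17) = 14


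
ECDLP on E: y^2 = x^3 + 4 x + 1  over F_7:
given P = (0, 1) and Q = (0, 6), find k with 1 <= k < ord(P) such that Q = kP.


Enumerate multiples of P until we hit Q = (0, 6):
  1P = (0, 1)
  2P = (4, 5)
  3P = (4, 2)
  4P = (0, 6)
Match found at i = 4.

k = 4


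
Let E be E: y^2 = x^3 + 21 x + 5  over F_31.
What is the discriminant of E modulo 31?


4 a^3 + 27 b^2 = 4*21^3 + 27*5^2 = 37044 + 675 = 37719
Delta = -16 * (37719) = -603504
Delta mod 31 = 4

Delta = 4 (mod 31)


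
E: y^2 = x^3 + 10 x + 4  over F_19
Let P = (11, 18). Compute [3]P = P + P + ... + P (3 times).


k = 3 = 11_2 (binary, LSB first: 11)
Double-and-add from P = (11, 18):
  bit 0 = 1: acc = O + (11, 18) = (11, 18)
  bit 1 = 1: acc = (11, 18) + (14, 0) = (11, 1)

3P = (11, 1)


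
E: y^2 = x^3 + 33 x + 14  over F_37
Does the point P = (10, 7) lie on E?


Check whether y^2 = x^3 + 33 x + 14 (mod 37) for (x, y) = (10, 7).
LHS: y^2 = 7^2 mod 37 = 12
RHS: x^3 + 33 x + 14 = 10^3 + 33*10 + 14 mod 37 = 12
LHS = RHS

Yes, on the curve


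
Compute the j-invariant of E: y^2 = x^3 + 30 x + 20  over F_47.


Delta = -16(4 a^3 + 27 b^2) mod 47 = 21
-1728 * (4 a)^3 = -1728 * (4*30)^3 mod 47 = 25
j = 25 * 21^(-1) mod 47 = 37

j = 37 (mod 47)


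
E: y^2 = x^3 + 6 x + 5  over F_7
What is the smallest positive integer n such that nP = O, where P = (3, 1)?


Compute successive multiples of P until we hit O:
  1P = (3, 1)
  2P = (2, 5)
  3P = (4, 3)
  4P = (4, 4)
  5P = (2, 2)
  6P = (3, 6)
  7P = O

ord(P) = 7


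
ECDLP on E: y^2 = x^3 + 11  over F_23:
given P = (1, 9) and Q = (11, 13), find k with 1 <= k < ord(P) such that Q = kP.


Enumerate multiples of P until we hit Q = (11, 13):
  1P = (1, 9)
  2P = (14, 8)
  3P = (11, 13)
Match found at i = 3.

k = 3


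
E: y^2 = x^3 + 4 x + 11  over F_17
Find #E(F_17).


For each x in F_17, count y with y^2 = x^3 + 4 x + 11 mod 17:
  x = 1: RHS = 16, y in [4, 13]  -> 2 point(s)
  x = 3: RHS = 16, y in [4, 13]  -> 2 point(s)
  x = 6: RHS = 13, y in [8, 9]  -> 2 point(s)
  x = 7: RHS = 8, y in [5, 12]  -> 2 point(s)
  x = 11: RHS = 9, y in [3, 14]  -> 2 point(s)
  x = 12: RHS = 2, y in [6, 11]  -> 2 point(s)
  x = 13: RHS = 16, y in [4, 13]  -> 2 point(s)
Affine points: 14. Add the point at infinity: total = 15.

#E(F_17) = 15


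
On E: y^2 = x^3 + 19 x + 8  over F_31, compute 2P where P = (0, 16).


Doubling: s = (3 x1^2 + a) / (2 y1)
s = (3*0^2 + 19) / (2*16) mod 31 = 19
x3 = s^2 - 2 x1 mod 31 = 19^2 - 2*0 = 20
y3 = s (x1 - x3) - y1 mod 31 = 19 * (0 - 20) - 16 = 7

2P = (20, 7)


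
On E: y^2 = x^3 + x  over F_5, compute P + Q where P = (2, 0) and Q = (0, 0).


P != Q, so use the chord formula.
s = (y2 - y1) / (x2 - x1) = (0) / (3) mod 5 = 0
x3 = s^2 - x1 - x2 mod 5 = 0^2 - 2 - 0 = 3
y3 = s (x1 - x3) - y1 mod 5 = 0 * (2 - 3) - 0 = 0

P + Q = (3, 0)


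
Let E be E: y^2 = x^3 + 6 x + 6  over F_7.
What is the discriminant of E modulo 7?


4 a^3 + 27 b^2 = 4*6^3 + 27*6^2 = 864 + 972 = 1836
Delta = -16 * (1836) = -29376
Delta mod 7 = 3

Delta = 3 (mod 7)


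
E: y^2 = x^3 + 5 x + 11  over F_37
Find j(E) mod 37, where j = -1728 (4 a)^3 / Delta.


Delta = -16(4 a^3 + 27 b^2) mod 37 = 1
-1728 * (4 a)^3 = -1728 * (4*5)^3 mod 37 = 14
j = 14 * 1^(-1) mod 37 = 14

j = 14 (mod 37)


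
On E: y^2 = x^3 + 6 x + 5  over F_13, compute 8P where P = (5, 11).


k = 8 = 1000_2 (binary, LSB first: 0001)
Double-and-add from P = (5, 11):
  bit 0 = 0: acc unchanged = O
  bit 1 = 0: acc unchanged = O
  bit 2 = 0: acc unchanged = O
  bit 3 = 1: acc = O + (10, 5) = (10, 5)

8P = (10, 5)


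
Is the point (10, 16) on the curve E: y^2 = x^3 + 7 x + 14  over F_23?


Check whether y^2 = x^3 + 7 x + 14 (mod 23) for (x, y) = (10, 16).
LHS: y^2 = 16^2 mod 23 = 3
RHS: x^3 + 7 x + 14 = 10^3 + 7*10 + 14 mod 23 = 3
LHS = RHS

Yes, on the curve


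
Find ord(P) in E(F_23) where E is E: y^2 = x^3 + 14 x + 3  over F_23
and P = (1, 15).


Compute successive multiples of P until we hit O:
  1P = (1, 15)
  2P = (10, 19)
  3P = (21, 17)
  4P = (4, 10)
  5P = (8, 12)
  6P = (17, 5)
  7P = (0, 16)
  8P = (0, 7)
  ... (continuing to 15P)
  15P = O

ord(P) = 15


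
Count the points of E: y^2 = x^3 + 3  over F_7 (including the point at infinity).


For each x in F_7, count y with y^2 = x^3 + 0 x + 3 mod 7:
  x = 1: RHS = 4, y in [2, 5]  -> 2 point(s)
  x = 2: RHS = 4, y in [2, 5]  -> 2 point(s)
  x = 3: RHS = 2, y in [3, 4]  -> 2 point(s)
  x = 4: RHS = 4, y in [2, 5]  -> 2 point(s)
  x = 5: RHS = 2, y in [3, 4]  -> 2 point(s)
  x = 6: RHS = 2, y in [3, 4]  -> 2 point(s)
Affine points: 12. Add the point at infinity: total = 13.

#E(F_7) = 13


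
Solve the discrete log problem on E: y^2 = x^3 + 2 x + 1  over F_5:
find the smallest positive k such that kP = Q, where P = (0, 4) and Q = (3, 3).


Enumerate multiples of P until we hit Q = (3, 3):
  1P = (0, 4)
  2P = (1, 2)
  3P = (3, 2)
  4P = (3, 3)
Match found at i = 4.

k = 4


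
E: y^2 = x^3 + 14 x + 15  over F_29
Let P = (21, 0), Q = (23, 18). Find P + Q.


P != Q, so use the chord formula.
s = (y2 - y1) / (x2 - x1) = (18) / (2) mod 29 = 9
x3 = s^2 - x1 - x2 mod 29 = 9^2 - 21 - 23 = 8
y3 = s (x1 - x3) - y1 mod 29 = 9 * (21 - 8) - 0 = 1

P + Q = (8, 1)


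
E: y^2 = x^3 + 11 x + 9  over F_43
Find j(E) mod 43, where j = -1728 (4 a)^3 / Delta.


Delta = -16(4 a^3 + 27 b^2) mod 43 = 9
-1728 * (4 a)^3 = -1728 * (4*11)^3 mod 43 = 35
j = 35 * 9^(-1) mod 43 = 23

j = 23 (mod 43)


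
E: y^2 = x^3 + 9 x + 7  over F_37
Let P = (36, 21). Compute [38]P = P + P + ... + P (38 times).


k = 38 = 100110_2 (binary, LSB first: 011001)
Double-and-add from P = (36, 21):
  bit 0 = 0: acc unchanged = O
  bit 1 = 1: acc = O + (27, 8) = (27, 8)
  bit 2 = 1: acc = (27, 8) + (13, 8) = (34, 29)
  bit 3 = 0: acc unchanged = (34, 29)
  bit 4 = 0: acc unchanged = (34, 29)
  bit 5 = 1: acc = (34, 29) + (20, 11) = (36, 16)

38P = (36, 16)


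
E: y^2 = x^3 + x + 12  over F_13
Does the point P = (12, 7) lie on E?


Check whether y^2 = x^3 + 1 x + 12 (mod 13) for (x, y) = (12, 7).
LHS: y^2 = 7^2 mod 13 = 10
RHS: x^3 + 1 x + 12 = 12^3 + 1*12 + 12 mod 13 = 10
LHS = RHS

Yes, on the curve


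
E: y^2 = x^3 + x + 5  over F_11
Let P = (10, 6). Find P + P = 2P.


Doubling: s = (3 x1^2 + a) / (2 y1)
s = (3*10^2 + 1) / (2*6) mod 11 = 4
x3 = s^2 - 2 x1 mod 11 = 4^2 - 2*10 = 7
y3 = s (x1 - x3) - y1 mod 11 = 4 * (10 - 7) - 6 = 6

2P = (7, 6)


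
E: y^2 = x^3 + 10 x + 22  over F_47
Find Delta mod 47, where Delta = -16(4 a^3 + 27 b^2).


4 a^3 + 27 b^2 = 4*10^3 + 27*22^2 = 4000 + 13068 = 17068
Delta = -16 * (17068) = -273088
Delta mod 47 = 29

Delta = 29 (mod 47)


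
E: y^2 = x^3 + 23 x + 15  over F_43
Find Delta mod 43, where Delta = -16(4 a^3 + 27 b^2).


4 a^3 + 27 b^2 = 4*23^3 + 27*15^2 = 48668 + 6075 = 54743
Delta = -16 * (54743) = -875888
Delta mod 43 = 22

Delta = 22 (mod 43)


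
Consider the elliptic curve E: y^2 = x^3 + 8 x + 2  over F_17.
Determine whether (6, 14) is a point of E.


Check whether y^2 = x^3 + 8 x + 2 (mod 17) for (x, y) = (6, 14).
LHS: y^2 = 14^2 mod 17 = 9
RHS: x^3 + 8 x + 2 = 6^3 + 8*6 + 2 mod 17 = 11
LHS != RHS

No, not on the curve


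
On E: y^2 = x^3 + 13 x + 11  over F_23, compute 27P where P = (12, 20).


k = 27 = 11011_2 (binary, LSB first: 11011)
Double-and-add from P = (12, 20):
  bit 0 = 1: acc = O + (12, 20) = (12, 20)
  bit 1 = 1: acc = (12, 20) + (11, 17) = (9, 12)
  bit 2 = 0: acc unchanged = (9, 12)
  bit 3 = 1: acc = (9, 12) + (1, 5) = (17, 4)
  bit 4 = 1: acc = (17, 4) + (7, 13) = (12, 3)

27P = (12, 3)


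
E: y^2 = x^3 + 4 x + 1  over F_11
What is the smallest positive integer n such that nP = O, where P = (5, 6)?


Compute successive multiples of P until we hit O:
  1P = (5, 6)
  2P = (5, 5)
  3P = O

ord(P) = 3


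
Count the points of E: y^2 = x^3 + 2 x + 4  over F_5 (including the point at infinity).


For each x in F_5, count y with y^2 = x^3 + 2 x + 4 mod 5:
  x = 0: RHS = 4, y in [2, 3]  -> 2 point(s)
  x = 2: RHS = 1, y in [1, 4]  -> 2 point(s)
  x = 4: RHS = 1, y in [1, 4]  -> 2 point(s)
Affine points: 6. Add the point at infinity: total = 7.

#E(F_5) = 7


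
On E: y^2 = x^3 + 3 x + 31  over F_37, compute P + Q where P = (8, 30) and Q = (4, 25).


P != Q, so use the chord formula.
s = (y2 - y1) / (x2 - x1) = (32) / (33) mod 37 = 29
x3 = s^2 - x1 - x2 mod 37 = 29^2 - 8 - 4 = 15
y3 = s (x1 - x3) - y1 mod 37 = 29 * (8 - 15) - 30 = 26

P + Q = (15, 26)


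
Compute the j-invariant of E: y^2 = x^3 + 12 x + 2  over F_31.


Delta = -16(4 a^3 + 27 b^2) mod 31 = 24
-1728 * (4 a)^3 = -1728 * (4*12)^3 mod 31 = 27
j = 27 * 24^(-1) mod 31 = 5

j = 5 (mod 31)


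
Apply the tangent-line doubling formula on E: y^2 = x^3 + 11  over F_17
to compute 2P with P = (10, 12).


Doubling: s = (3 x1^2 + a) / (2 y1)
s = (3*10^2 + 0) / (2*12) mod 17 = 4
x3 = s^2 - 2 x1 mod 17 = 4^2 - 2*10 = 13
y3 = s (x1 - x3) - y1 mod 17 = 4 * (10 - 13) - 12 = 10

2P = (13, 10)


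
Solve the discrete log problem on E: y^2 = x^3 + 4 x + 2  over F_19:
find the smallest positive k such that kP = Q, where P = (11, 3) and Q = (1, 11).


Enumerate multiples of P until we hit Q = (1, 11):
  1P = (11, 3)
  2P = (17, 10)
  3P = (14, 3)
  4P = (13, 16)
  5P = (4, 14)
  6P = (15, 6)
  7P = (9, 8)
  8P = (10, 4)
  9P = (18, 4)
  10P = (16, 18)
  11P = (1, 8)
  12P = (12, 7)
  13P = (12, 12)
  14P = (1, 11)
Match found at i = 14.

k = 14


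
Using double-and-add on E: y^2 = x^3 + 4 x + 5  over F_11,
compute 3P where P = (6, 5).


k = 3 = 11_2 (binary, LSB first: 11)
Double-and-add from P = (6, 5):
  bit 0 = 1: acc = O + (6, 5) = (6, 5)
  bit 1 = 1: acc = (6, 5) + (3, 0) = (6, 6)

3P = (6, 6)


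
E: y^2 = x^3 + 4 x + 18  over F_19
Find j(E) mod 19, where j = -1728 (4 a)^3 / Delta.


Delta = -16(4 a^3 + 27 b^2) mod 19 = 13
-1728 * (4 a)^3 = -1728 * (4*4)^3 mod 19 = 11
j = 11 * 13^(-1) mod 19 = 14

j = 14 (mod 19)


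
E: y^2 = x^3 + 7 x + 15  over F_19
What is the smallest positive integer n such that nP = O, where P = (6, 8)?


Compute successive multiples of P until we hit O:
  1P = (6, 8)
  2P = (5, 17)
  3P = (13, 17)
  4P = (16, 9)
  5P = (1, 2)
  6P = (18, 8)
  7P = (14, 11)
  8P = (3, 5)
  ... (continuing to 21P)
  21P = O

ord(P) = 21


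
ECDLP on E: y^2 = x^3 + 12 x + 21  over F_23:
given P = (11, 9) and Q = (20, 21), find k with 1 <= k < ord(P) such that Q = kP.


Enumerate multiples of P until we hit Q = (20, 21):
  1P = (11, 9)
  2P = (14, 9)
  3P = (21, 14)
  4P = (20, 21)
Match found at i = 4.

k = 4


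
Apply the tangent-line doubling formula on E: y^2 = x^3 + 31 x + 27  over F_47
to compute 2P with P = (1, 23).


Doubling: s = (3 x1^2 + a) / (2 y1)
s = (3*1^2 + 31) / (2*23) mod 47 = 13
x3 = s^2 - 2 x1 mod 47 = 13^2 - 2*1 = 26
y3 = s (x1 - x3) - y1 mod 47 = 13 * (1 - 26) - 23 = 28

2P = (26, 28)


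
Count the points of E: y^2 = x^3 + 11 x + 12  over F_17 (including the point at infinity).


For each x in F_17, count y with y^2 = x^3 + 11 x + 12 mod 17:
  x = 2: RHS = 8, y in [5, 12]  -> 2 point(s)
  x = 3: RHS = 4, y in [2, 15]  -> 2 point(s)
  x = 4: RHS = 1, y in [1, 16]  -> 2 point(s)
  x = 8: RHS = 0, y in [0]  -> 1 point(s)
  x = 10: RHS = 0, y in [0]  -> 1 point(s)
  x = 11: RHS = 2, y in [6, 11]  -> 2 point(s)
  x = 12: RHS = 2, y in [6, 11]  -> 2 point(s)
  x = 15: RHS = 16, y in [4, 13]  -> 2 point(s)
  x = 16: RHS = 0, y in [0]  -> 1 point(s)
Affine points: 15. Add the point at infinity: total = 16.

#E(F_17) = 16


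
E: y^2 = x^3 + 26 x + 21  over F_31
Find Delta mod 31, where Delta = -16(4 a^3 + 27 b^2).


4 a^3 + 27 b^2 = 4*26^3 + 27*21^2 = 70304 + 11907 = 82211
Delta = -16 * (82211) = -1315376
Delta mod 31 = 16

Delta = 16 (mod 31)
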